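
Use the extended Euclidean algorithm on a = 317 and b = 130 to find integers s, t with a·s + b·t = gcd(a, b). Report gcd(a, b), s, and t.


Euclidean algorithm on (317, 130) — divide until remainder is 0:
  317 = 2 · 130 + 57
  130 = 2 · 57 + 16
  57 = 3 · 16 + 9
  16 = 1 · 9 + 7
  9 = 1 · 7 + 2
  7 = 3 · 2 + 1
  2 = 2 · 1 + 0
gcd(317, 130) = 1.
Track Bezout coefficients alongside the remainders: start with r₀ = 317 = a·1 + b·0 (s = 1, t = 0) and r₁ = 130 = a·0 + b·1 (s = 0, t = 1); each new remainder r_{k+1} = r_{k-1} − q_k·r_k inherits s_{k+1} = s_{k-1} − q_k·s_k, t_{k+1} = t_{k-1} − q_k·t_k, so r_k = a·s_k + b·t_k at every step:
  q = 2: r = 57, s = 1 − 2·0 = 1, t = 0 − 2·1 = -2  (check: 317·1 + 130·(-2) = 57)
  q = 2: r = 16, s = 0 − 2·1 = -2, t = 1 − 2·(-2) = 5  (check: 317·(-2) + 130·5 = 16)
  q = 3: r = 9, s = 1 − 3·(-2) = 7, t = -2 − 3·5 = -17  (check: 317·7 + 130·(-17) = 9)
  q = 1: r = 7, s = -2 − 1·7 = -9, t = 5 − 1·(-17) = 22  (check: 317·(-9) + 130·22 = 7)
  q = 1: r = 2, s = 7 − 1·(-9) = 16, t = -17 − 1·22 = -39  (check: 317·16 + 130·(-39) = 2)
  q = 3: r = 1, s = -9 − 3·16 = -57, t = 22 − 3·(-39) = 139  (check: 317·(-57) + 130·139 = 1)
The row with r = 1 (the gcd) gives the Bezout coefficients s = -57, t = 139.
Result: 317 · (-57) + 130 · (139) = 1.

gcd(317, 130) = 1; s = -57, t = 139 (check: 317·(-57) + 130·139 = 1).


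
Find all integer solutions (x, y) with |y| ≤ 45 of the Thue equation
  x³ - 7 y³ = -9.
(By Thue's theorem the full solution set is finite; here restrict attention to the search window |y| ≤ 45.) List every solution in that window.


The equation is x³ - 7y³ = -9. For fixed y, x³ = 7·y³ − 9, so a solution requires the RHS to be a perfect cube.
Strategy: iterate y from -45 to 45, compute RHS = 7·y³ − 9, and check whether it is a (positive or negative) perfect cube.
Check small values of y:
  y = 0: RHS = -9 is not a perfect cube.
  y = 1: RHS = -2 is not a perfect cube.
  y = -1: RHS = -16 is not a perfect cube.
  y = 2: RHS = 47 is not a perfect cube.
  y = -2: RHS = -65 is not a perfect cube.
  y = 3: RHS = 180 is not a perfect cube.
  y = -3: RHS = -198 is not a perfect cube.
Continuing the search up to |y| = 45 finds no solutions either.
No (x, y) in the scanned range satisfies the equation.

No integer solutions with |y| ≤ 45.


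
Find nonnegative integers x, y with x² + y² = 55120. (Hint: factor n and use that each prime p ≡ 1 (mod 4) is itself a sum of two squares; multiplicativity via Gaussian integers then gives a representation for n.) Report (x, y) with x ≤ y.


Step 1: Factor n = 55120 = 2^4 · 5 · 13 · 53.
Step 2: Check the mod-4 condition on each prime factor: 2 = 2 (special); 5 ≡ 1 (mod 4), exponent 1; 13 ≡ 1 (mod 4), exponent 1; 53 ≡ 1 (mod 4), exponent 1.
All primes ≡ 3 (mod 4) appear to even exponent (or don't appear), so by the two-squares theorem n IS expressible as a sum of two squares.
Step 3: Build a representation. Group n = k² · m with k = 4 and m = 5 · 13 · 53 = 3445 (a product of primes ≡ 1 (mod 4)); a representation of m scales to one of n via (k·x)² + (k·y)² = k²(x² + y²). Each prime p ≡ 1 (mod 4) is itself a sum of two squares; find a² by testing p − a² for a perfect square:
  5: 5 − 1² = 4 = 2² ⇒ 5 = 1² + 2².
  13: 13 − 1² = 12, 13 − 2² = 9 = 3² ⇒ 13 = 2² + 3².
  53: 53 − 1² = 52, 53 − 2² = 49 = 7² ⇒ 53 = 2² + 7².
  Combine using the Brahmagupta–Fibonacci identity (a² + b²)(c² + d²) = (ac − bd)² + (ad + bc)² = (ac + bd)² + (ad − bc)²:
  5 · 13 = 65: from (1² + 2²)(2² + 3²), take (1·2 − 2·3, 1·3 + 2·2) = (2 − 6, 3 + 4) = (-4, 7); dropping signs (only squares matter) gives (4, 7); check 4² + 7² = 16 + 49 = 65 ✓.
  65 · 53 = 3445: from (4² + 7²)(2² + 7²), take (4·2 − 7·7, 4·7 + 7·2) = (8 − 49, 28 + 14) = (-41, 42); dropping signs (only squares matter) gives (41, 42); check 41² + 42² = 1681 + 1764 = 3445 ✓.
  Scale by k = 4: (4·41, 4·42) = (164, 168).
Step 4: Order so x ≤ y and verify: 164² + 168² = 26896 + 28224 = 55120 = n. ✓

n = 55120 = 164² + 168² (one valid representation with x ≤ y).


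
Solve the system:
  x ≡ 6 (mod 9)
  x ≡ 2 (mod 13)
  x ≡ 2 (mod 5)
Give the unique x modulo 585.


Moduli 9, 13, 5 are pairwise coprime; by CRT there is a unique solution modulo M = 9 · 13 · 5 = 585.
Solve pairwise, accumulating the modulus:
  Start with x ≡ 6 (mod 9).
  Combine with x ≡ 2 (mod 13): since gcd(9, 13) = 1, we get a unique residue mod 117.
    Write x = 6 + 9·t and substitute into x ≡ 2 (mod 13): 9·t ≡ 2 − 6 = -4 (mod 13).
    Reduce coefficients mod 13: 9·t ≡ 9 (mod 13).
    The inverse of 9 mod 13 is 3 (since 9·3 = 27 = 2·13 + 1), so t ≡ 3·9 = 27 ≡ 1 (mod 13).
    Then x = 6 + 9·1 = 15, valid modulo lcm(9, 13) = 117: x ≡ 15 (mod 117).
  Combine with x ≡ 2 (mod 5): since gcd(117, 5) = 1, we get a unique residue mod 585.
    Write x = 15 + 117·t and substitute into x ≡ 2 (mod 5): 117·t ≡ 2 − 15 = -13 (mod 5).
    Reduce coefficients mod 5: 2·t ≡ 2 (mod 5).
    The inverse of 2 mod 5 is 3 (since 2·3 = 6 = 1·5 + 1), so t ≡ 3·2 = 6 ≡ 1 (mod 5).
    Then x = 15 + 117·1 = 132, valid modulo lcm(117, 5) = 585: x ≡ 132 (mod 585).
Verify: 132 mod 9 = 6 ✓, 132 mod 13 = 2 ✓, 132 mod 5 = 2 ✓.

x ≡ 132 (mod 585).


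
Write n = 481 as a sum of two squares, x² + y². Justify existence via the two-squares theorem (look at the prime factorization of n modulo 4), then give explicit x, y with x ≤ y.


Step 1: Factor n = 481 = 13 · 37.
Step 2: Check the mod-4 condition on each prime factor: 13 ≡ 1 (mod 4), exponent 1; 37 ≡ 1 (mod 4), exponent 1.
All primes ≡ 3 (mod 4) appear to even exponent (or don't appear), so by the two-squares theorem n IS expressible as a sum of two squares.
Step 3: Build a representation. Here n = 13 · 37 is a product of primes ≡ 1 (mod 4). Each prime p ≡ 1 (mod 4) is itself a sum of two squares; find a² by testing p − a² for a perfect square:
  13: 13 − 1² = 12, 13 − 2² = 9 = 3² ⇒ 13 = 2² + 3².
  37: 37 − 1² = 36 = 6² ⇒ 37 = 1² + 6².
  Combine using the Brahmagupta–Fibonacci identity (a² + b²)(c² + d²) = (ac − bd)² + (ad + bc)² = (ac + bd)² + (ad − bc)²:
  13 · 37 = 481: from (2² + 3²)(1² + 6²), take (2·1 − 3·6, 2·6 + 3·1) = (2 − 18, 12 + 3) = (-16, 15); dropping signs (only squares matter) gives (16, 15); check 16² + 15² = 256 + 225 = 481 ✓.
Step 4: Order so x ≤ y and verify: 15² + 16² = 225 + 256 = 481 = n. ✓

n = 481 = 15² + 16² (one valid representation with x ≤ y).


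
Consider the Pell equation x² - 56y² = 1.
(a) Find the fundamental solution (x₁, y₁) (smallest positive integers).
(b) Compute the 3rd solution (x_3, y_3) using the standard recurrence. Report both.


Step 1: Find the fundamental solution (x₁, y₁) of x² - 56y² = 1.
  Expand √56 as a continued fraction. a₀ = ⌊√56⌋ = 7; iterate m_{k+1} = d_k·a_k − m_k, d_{k+1} = (56 − m_{k+1}²)/d_k, a_{k+1} = ⌊(a₀ + m_{k+1})/d_{k+1}⌋ (starting m₀ = 0, d₀ = 1), with convergents p_k = a_k·p_{k-1} + p_{k-2}, q_k = a_k·q_{k-1} + q_{k-2} (p₋₁ = 1, q₋₁ = 0):
  k = 0: a₀ = 7; p₀/q₀ = 7/1; p₀² − 56·q₀² = 49 − 56 = -7.
  k = 1: m = 7, d = 7, a = ⌊(7 + 7)/7⌋ = 2; p/q = (2·7 + 1)/(2·1 + 0) = 15/2; p² − 56·q² = 225 − 224 = 1.
  The first convergent with p² − 56·q² = 1 gives the fundamental solution (x₁, y₁) = (15, 2).
Step 2: Apply the recurrence (x_{n+1}, y_{n+1}) = (x₁x_n + 56y₁y_n, x₁y_n + y₁x_n) repeatedly.
  From (x_1, y_1) = (15, 2): x_2 = 15·15 + 56·2·2 = 449; y_2 = 15·2 + 2·15 = 60.
  From (x_2, y_2) = (449, 60): x_3 = 15·449 + 56·2·60 = 13455; y_3 = 15·60 + 2·449 = 1798.
Step 3: Verify x_3² - 56·y_3² = 181037025 - 181037024 = 1 (should be 1). ✓

(x_1, y_1) = (15, 2); (x_3, y_3) = (13455, 1798).


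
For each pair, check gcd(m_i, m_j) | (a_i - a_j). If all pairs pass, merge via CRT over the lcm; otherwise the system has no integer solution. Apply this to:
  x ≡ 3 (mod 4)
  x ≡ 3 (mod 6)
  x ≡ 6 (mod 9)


Moduli 4, 6, 9 are not pairwise coprime, so CRT works modulo lcm(m_i) when all pairwise compatibility conditions hold.
Pairwise compatibility: gcd(m_i, m_j) must divide a_i - a_j for every pair.
Merge one congruence at a time:
  Start: x ≡ 3 (mod 4).
  Combine with x ≡ 3 (mod 6): gcd(4, 6) = 2; 3 - 3 = 0, which IS divisible by 2, so compatible.
    Write x = 3 + 4·t and substitute into x ≡ 3 (mod 6): 4·t ≡ 3 − 3 = 0 (mod 6).
    Divide the congruence (and modulus) by g = 2: 2·t ≡ 0 (mod 3).
    The inverse of 2 mod 3 is 2 (since 2·2 = 4 = 1·3 + 1), so t ≡ 2·0 = 0 ≡ 0 (mod 3).
    Then x = 3 + 4·0 = 3, valid modulo lcm(4, 6) = 12: x ≡ 3 (mod 12).
  Combine with x ≡ 6 (mod 9): gcd(12, 9) = 3; 6 - 3 = 3, which IS divisible by 3, so compatible.
    Write x = 3 + 12·t and substitute into x ≡ 6 (mod 9): 12·t ≡ 6 − 3 = 3 (mod 9).
    Divide the congruence (and modulus) by g = 3: 4·t ≡ 1 (mod 3).
    Reduce coefficients mod 3: 1·t ≡ 1 (mod 3).
    So t ≡ 1 (mod 3).
    Then x = 3 + 12·1 = 15, valid modulo lcm(12, 9) = 36: x ≡ 15 (mod 36).
Verify: 15 mod 4 = 3, 15 mod 6 = 3, 15 mod 9 = 6.

x ≡ 15 (mod 36).


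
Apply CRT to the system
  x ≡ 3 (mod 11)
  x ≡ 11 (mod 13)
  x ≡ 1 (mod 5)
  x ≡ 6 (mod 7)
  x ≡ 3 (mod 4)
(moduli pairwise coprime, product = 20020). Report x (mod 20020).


Product of moduli M = 11 · 13 · 5 · 7 · 4 = 20020.
Merge one congruence at a time:
  Start: x ≡ 3 (mod 11).
  Combine with x ≡ 11 (mod 13); new modulus lcm = 143.
    Write x = 3 + 11·t and substitute into x ≡ 11 (mod 13): 11·t ≡ 11 − 3 = 8 (mod 13).
    The inverse of 11 mod 13 is 6 (since 11·6 = 66 = 5·13 + 1), so t ≡ 6·8 = 48 ≡ 9 (mod 13).
    Then x = 3 + 11·9 = 102, valid modulo lcm(11, 13) = 143: x ≡ 102 (mod 143).
  Combine with x ≡ 1 (mod 5); new modulus lcm = 715.
    Write x = 102 + 143·t and substitute into x ≡ 1 (mod 5): 143·t ≡ 1 − 102 = -101 (mod 5).
    Reduce coefficients mod 5: 3·t ≡ 4 (mod 5).
    The inverse of 3 mod 5 is 2 (since 3·2 = 6 = 1·5 + 1), so t ≡ 2·4 = 8 ≡ 3 (mod 5).
    Then x = 102 + 143·3 = 531, valid modulo lcm(143, 5) = 715: x ≡ 531 (mod 715).
  Combine with x ≡ 6 (mod 7); new modulus lcm = 5005.
    Write x = 531 + 715·t and substitute into x ≡ 6 (mod 7): 715·t ≡ 6 − 531 = -525 (mod 7).
    Reduce coefficients mod 7: 1·t ≡ 0 (mod 7).
    So t ≡ 0 (mod 7).
    Then x = 531 + 715·0 = 531, valid modulo lcm(715, 7) = 5005: x ≡ 531 (mod 5005).
  Combine with x ≡ 3 (mod 4); new modulus lcm = 20020.
    Write x = 531 + 5005·t and substitute into x ≡ 3 (mod 4): 5005·t ≡ 3 − 531 = -528 (mod 4).
    Reduce coefficients mod 4: 1·t ≡ 0 (mod 4).
    So t ≡ 0 (mod 4).
    Then x = 531 + 5005·0 = 531, valid modulo lcm(5005, 4) = 20020: x ≡ 531 (mod 20020).
Verify against each original: 531 mod 11 = 3, 531 mod 13 = 11, 531 mod 5 = 1, 531 mod 7 = 6, 531 mod 4 = 3.

x ≡ 531 (mod 20020).


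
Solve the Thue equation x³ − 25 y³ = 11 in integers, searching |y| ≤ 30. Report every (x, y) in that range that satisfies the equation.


The equation is x³ - 25y³ = 11. For fixed y, x³ = 25·y³ + 11, so a solution requires the RHS to be a perfect cube.
Strategy: iterate y from -30 to 30, compute RHS = 25·y³ + 11, and check whether it is a (positive or negative) perfect cube.
Check small values of y:
  y = 0: RHS = 11 is not a perfect cube.
  y = 1: RHS = 36 is not a perfect cube.
  y = -1: RHS = -14 is not a perfect cube.
  y = 2: RHS = 211 is not a perfect cube.
  y = -2: RHS = -189 is not a perfect cube.
  y = 3: RHS = 686 is not a perfect cube.
  y = -3: RHS = -664 is not a perfect cube.
Continuing the search up to |y| = 30 finds no solutions either.
No (x, y) in the scanned range satisfies the equation.

No integer solutions with |y| ≤ 30.


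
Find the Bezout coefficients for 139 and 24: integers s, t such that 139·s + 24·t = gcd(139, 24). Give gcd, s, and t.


Euclidean algorithm on (139, 24) — divide until remainder is 0:
  139 = 5 · 24 + 19
  24 = 1 · 19 + 5
  19 = 3 · 5 + 4
  5 = 1 · 4 + 1
  4 = 4 · 1 + 0
gcd(139, 24) = 1.
Track Bezout coefficients alongside the remainders: start with r₀ = 139 = a·1 + b·0 (s = 1, t = 0) and r₁ = 24 = a·0 + b·1 (s = 0, t = 1); each new remainder r_{k+1} = r_{k-1} − q_k·r_k inherits s_{k+1} = s_{k-1} − q_k·s_k, t_{k+1} = t_{k-1} − q_k·t_k, so r_k = a·s_k + b·t_k at every step:
  q = 5: r = 19, s = 1 − 5·0 = 1, t = 0 − 5·1 = -5  (check: 139·1 + 24·(-5) = 19)
  q = 1: r = 5, s = 0 − 1·1 = -1, t = 1 − 1·(-5) = 6  (check: 139·(-1) + 24·6 = 5)
  q = 3: r = 4, s = 1 − 3·(-1) = 4, t = -5 − 3·6 = -23  (check: 139·4 + 24·(-23) = 4)
  q = 1: r = 1, s = -1 − 1·4 = -5, t = 6 − 1·(-23) = 29  (check: 139·(-5) + 24·29 = 1)
The row with r = 1 (the gcd) gives the Bezout coefficients s = -5, t = 29.
Result: 139 · (-5) + 24 · (29) = 1.

gcd(139, 24) = 1; s = -5, t = 29 (check: 139·(-5) + 24·29 = 1).


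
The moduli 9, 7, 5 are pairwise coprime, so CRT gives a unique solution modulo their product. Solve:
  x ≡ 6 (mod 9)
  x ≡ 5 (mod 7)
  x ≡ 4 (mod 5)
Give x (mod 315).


Moduli 9, 7, 5 are pairwise coprime; by CRT there is a unique solution modulo M = 9 · 7 · 5 = 315.
Solve pairwise, accumulating the modulus:
  Start with x ≡ 6 (mod 9).
  Combine with x ≡ 5 (mod 7): since gcd(9, 7) = 1, we get a unique residue mod 63.
    Write x = 6 + 9·t and substitute into x ≡ 5 (mod 7): 9·t ≡ 5 − 6 = -1 (mod 7).
    Reduce coefficients mod 7: 2·t ≡ 6 (mod 7).
    The inverse of 2 mod 7 is 4 (since 2·4 = 8 = 1·7 + 1), so t ≡ 4·6 = 24 ≡ 3 (mod 7).
    Then x = 6 + 9·3 = 33, valid modulo lcm(9, 7) = 63: x ≡ 33 (mod 63).
  Combine with x ≡ 4 (mod 5): since gcd(63, 5) = 1, we get a unique residue mod 315.
    Write x = 33 + 63·t and substitute into x ≡ 4 (mod 5): 63·t ≡ 4 − 33 = -29 (mod 5).
    Reduce coefficients mod 5: 3·t ≡ 1 (mod 5).
    The inverse of 3 mod 5 is 2 (since 3·2 = 6 = 1·5 + 1), so t ≡ 2·1 = 2 ≡ 2 (mod 5).
    Then x = 33 + 63·2 = 159, valid modulo lcm(63, 5) = 315: x ≡ 159 (mod 315).
Verify: 159 mod 9 = 6 ✓, 159 mod 7 = 5 ✓, 159 mod 5 = 4 ✓.

x ≡ 159 (mod 315).


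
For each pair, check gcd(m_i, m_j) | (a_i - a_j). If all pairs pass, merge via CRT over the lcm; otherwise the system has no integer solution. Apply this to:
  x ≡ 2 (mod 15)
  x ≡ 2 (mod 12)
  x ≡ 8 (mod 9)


Moduli 15, 12, 9 are not pairwise coprime, so CRT works modulo lcm(m_i) when all pairwise compatibility conditions hold.
Pairwise compatibility: gcd(m_i, m_j) must divide a_i - a_j for every pair.
Merge one congruence at a time:
  Start: x ≡ 2 (mod 15).
  Combine with x ≡ 2 (mod 12): gcd(15, 12) = 3; 2 - 2 = 0, which IS divisible by 3, so compatible.
    Write x = 2 + 15·t and substitute into x ≡ 2 (mod 12): 15·t ≡ 2 − 2 = 0 (mod 12).
    Divide the congruence (and modulus) by g = 3: 5·t ≡ 0 (mod 4).
    Reduce coefficients mod 4: 1·t ≡ 0 (mod 4).
    So t ≡ 0 (mod 4).
    Then x = 2 + 15·0 = 2, valid modulo lcm(15, 12) = 60: x ≡ 2 (mod 60).
  Combine with x ≡ 8 (mod 9): gcd(60, 9) = 3; 8 - 2 = 6, which IS divisible by 3, so compatible.
    Write x = 2 + 60·t and substitute into x ≡ 8 (mod 9): 60·t ≡ 8 − 2 = 6 (mod 9).
    Divide the congruence (and modulus) by g = 3: 20·t ≡ 2 (mod 3).
    Reduce coefficients mod 3: 2·t ≡ 2 (mod 3).
    The inverse of 2 mod 3 is 2 (since 2·2 = 4 = 1·3 + 1), so t ≡ 2·2 = 4 ≡ 1 (mod 3).
    Then x = 2 + 60·1 = 62, valid modulo lcm(60, 9) = 180: x ≡ 62 (mod 180).
Verify: 62 mod 15 = 2, 62 mod 12 = 2, 62 mod 9 = 8.

x ≡ 62 (mod 180).


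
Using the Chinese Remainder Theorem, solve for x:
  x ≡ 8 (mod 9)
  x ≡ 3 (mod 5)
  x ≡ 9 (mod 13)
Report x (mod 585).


Moduli 9, 5, 13 are pairwise coprime; by CRT there is a unique solution modulo M = 9 · 5 · 13 = 585.
Solve pairwise, accumulating the modulus:
  Start with x ≡ 8 (mod 9).
  Combine with x ≡ 3 (mod 5): since gcd(9, 5) = 1, we get a unique residue mod 45.
    Write x = 8 + 9·t and substitute into x ≡ 3 (mod 5): 9·t ≡ 3 − 8 = -5 (mod 5).
    Reduce coefficients mod 5: 4·t ≡ 0 (mod 5).
    The inverse of 4 mod 5 is 4 (since 4·4 = 16 = 3·5 + 1), so t ≡ 4·0 = 0 ≡ 0 (mod 5).
    Then x = 8 + 9·0 = 8, valid modulo lcm(9, 5) = 45: x ≡ 8 (mod 45).
  Combine with x ≡ 9 (mod 13): since gcd(45, 13) = 1, we get a unique residue mod 585.
    Write x = 8 + 45·t and substitute into x ≡ 9 (mod 13): 45·t ≡ 9 − 8 = 1 (mod 13).
    Reduce coefficients mod 13: 6·t ≡ 1 (mod 13).
    The inverse of 6 mod 13 is 11 (since 6·11 = 66 = 5·13 + 1), so t ≡ 11·1 = 11 ≡ 11 (mod 13).
    Then x = 8 + 45·11 = 503, valid modulo lcm(45, 13) = 585: x ≡ 503 (mod 585).
Verify: 503 mod 9 = 8 ✓, 503 mod 5 = 3 ✓, 503 mod 13 = 9 ✓.

x ≡ 503 (mod 585).


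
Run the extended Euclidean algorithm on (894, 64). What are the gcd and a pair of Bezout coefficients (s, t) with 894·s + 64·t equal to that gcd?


Euclidean algorithm on (894, 64) — divide until remainder is 0:
  894 = 13 · 64 + 62
  64 = 1 · 62 + 2
  62 = 31 · 2 + 0
gcd(894, 64) = 2.
Track Bezout coefficients alongside the remainders: start with r₀ = 894 = a·1 + b·0 (s = 1, t = 0) and r₁ = 64 = a·0 + b·1 (s = 0, t = 1); each new remainder r_{k+1} = r_{k-1} − q_k·r_k inherits s_{k+1} = s_{k-1} − q_k·s_k, t_{k+1} = t_{k-1} − q_k·t_k, so r_k = a·s_k + b·t_k at every step:
  q = 13: r = 62, s = 1 − 13·0 = 1, t = 0 − 13·1 = -13  (check: 894·1 + 64·(-13) = 62)
  q = 1: r = 2, s = 0 − 1·1 = -1, t = 1 − 1·(-13) = 14  (check: 894·(-1) + 64·14 = 2)
The row with r = 2 (the gcd) gives the Bezout coefficients s = -1, t = 14.
Result: 894 · (-1) + 64 · (14) = 2.

gcd(894, 64) = 2; s = -1, t = 14 (check: 894·(-1) + 64·14 = 2).


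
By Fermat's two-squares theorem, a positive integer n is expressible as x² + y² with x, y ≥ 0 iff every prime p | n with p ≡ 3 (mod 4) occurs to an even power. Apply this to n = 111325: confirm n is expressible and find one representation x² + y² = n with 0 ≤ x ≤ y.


Step 1: Factor n = 111325 = 5^2 · 61 · 73.
Step 2: Check the mod-4 condition on each prime factor: 5 ≡ 1 (mod 4), exponent 2; 61 ≡ 1 (mod 4), exponent 1; 73 ≡ 1 (mod 4), exponent 1.
All primes ≡ 3 (mod 4) appear to even exponent (or don't appear), so by the two-squares theorem n IS expressible as a sum of two squares.
Step 3: Build a representation. Group n = k² · m with k = 5 and m = 61 · 73 = 4453 (a product of primes ≡ 1 (mod 4)); a representation of m scales to one of n via (k·x)² + (k·y)² = k²(x² + y²). Each prime p ≡ 1 (mod 4) is itself a sum of two squares; find a² by testing p − a² for a perfect square:
  61: 61 − 1² = 60, 61 − 2² = 57, 61 − 3² = 52, 61 − 4² = 45, 61 − 5² = 36 = 6² ⇒ 61 = 5² + 6².
  73: 73 − 1² = 72, 73 − 2² = 69, 73 − 3² = 64 = 8² ⇒ 73 = 3² + 8².
  Combine using the Brahmagupta–Fibonacci identity (a² + b²)(c² + d²) = (ac − bd)² + (ad + bc)² = (ac + bd)² + (ad − bc)²:
  61 · 73 = 4453: from (5² + 6²)(3² + 8²), take (5·3 − 6·8, 5·8 + 6·3) = (15 − 48, 40 + 18) = (-33, 58); dropping signs (only squares matter) gives (33, 58); check 33² + 58² = 1089 + 3364 = 4453 ✓.
  Scale by k = 5: (5·33, 5·58) = (165, 290).
Step 4: Order so x ≤ y and verify: 165² + 290² = 27225 + 84100 = 111325 = n. ✓

n = 111325 = 165² + 290² (one valid representation with x ≤ y).


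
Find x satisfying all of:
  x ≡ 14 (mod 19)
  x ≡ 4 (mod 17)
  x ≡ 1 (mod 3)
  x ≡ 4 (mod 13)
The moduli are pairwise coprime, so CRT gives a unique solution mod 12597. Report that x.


Product of moduli M = 19 · 17 · 3 · 13 = 12597.
Merge one congruence at a time:
  Start: x ≡ 14 (mod 19).
  Combine with x ≡ 4 (mod 17); new modulus lcm = 323.
    Write x = 14 + 19·t and substitute into x ≡ 4 (mod 17): 19·t ≡ 4 − 14 = -10 (mod 17).
    Reduce coefficients mod 17: 2·t ≡ 7 (mod 17).
    The inverse of 2 mod 17 is 9 (since 2·9 = 18 = 1·17 + 1), so t ≡ 9·7 = 63 ≡ 12 (mod 17).
    Then x = 14 + 19·12 = 242, valid modulo lcm(19, 17) = 323: x ≡ 242 (mod 323).
  Combine with x ≡ 1 (mod 3); new modulus lcm = 969.
    Write x = 242 + 323·t and substitute into x ≡ 1 (mod 3): 323·t ≡ 1 − 242 = -241 (mod 3).
    Reduce coefficients mod 3: 2·t ≡ 2 (mod 3).
    The inverse of 2 mod 3 is 2 (since 2·2 = 4 = 1·3 + 1), so t ≡ 2·2 = 4 ≡ 1 (mod 3).
    Then x = 242 + 323·1 = 565, valid modulo lcm(323, 3) = 969: x ≡ 565 (mod 969).
  Combine with x ≡ 4 (mod 13); new modulus lcm = 12597.
    Write x = 565 + 969·t and substitute into x ≡ 4 (mod 13): 969·t ≡ 4 − 565 = -561 (mod 13).
    Reduce coefficients mod 13: 7·t ≡ 11 (mod 13).
    The inverse of 7 mod 13 is 2 (since 7·2 = 14 = 1·13 + 1), so t ≡ 2·11 = 22 ≡ 9 (mod 13).
    Then x = 565 + 969·9 = 9286, valid modulo lcm(969, 13) = 12597: x ≡ 9286 (mod 12597).
Verify against each original: 9286 mod 19 = 14, 9286 mod 17 = 4, 9286 mod 3 = 1, 9286 mod 13 = 4.

x ≡ 9286 (mod 12597).


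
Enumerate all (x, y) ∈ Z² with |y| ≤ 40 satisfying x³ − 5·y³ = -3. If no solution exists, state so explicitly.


The equation is x³ - 5y³ = -3. For fixed y, x³ = 5·y³ − 3, so a solution requires the RHS to be a perfect cube.
Strategy: iterate y from -40 to 40, compute RHS = 5·y³ − 3, and check whether it is a (positive or negative) perfect cube.
Check small values of y:
  y = 0: RHS = -3 is not a perfect cube.
  y = 1: RHS = 2 is not a perfect cube.
  y = -1: RHS = -8 = (-2)³ ⇒ x = -2 works.
  y = 2: RHS = 37 is not a perfect cube.
  y = -2: RHS = -43 is not a perfect cube.
  y = 3: RHS = 132 is not a perfect cube.
  y = -3: RHS = -138 is not a perfect cube.
Continuing the search up to |y| = 40 finds no further solutions beyond those listed.
Collected solutions: (-2, -1).

Solutions (with |y| ≤ 40): (-2, -1).


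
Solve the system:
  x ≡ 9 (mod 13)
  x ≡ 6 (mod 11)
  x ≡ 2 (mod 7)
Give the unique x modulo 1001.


Moduli 13, 11, 7 are pairwise coprime; by CRT there is a unique solution modulo M = 13 · 11 · 7 = 1001.
Solve pairwise, accumulating the modulus:
  Start with x ≡ 9 (mod 13).
  Combine with x ≡ 6 (mod 11): since gcd(13, 11) = 1, we get a unique residue mod 143.
    Write x = 9 + 13·t and substitute into x ≡ 6 (mod 11): 13·t ≡ 6 − 9 = -3 (mod 11).
    Reduce coefficients mod 11: 2·t ≡ 8 (mod 11).
    The inverse of 2 mod 11 is 6 (since 2·6 = 12 = 1·11 + 1), so t ≡ 6·8 = 48 ≡ 4 (mod 11).
    Then x = 9 + 13·4 = 61, valid modulo lcm(13, 11) = 143: x ≡ 61 (mod 143).
  Combine with x ≡ 2 (mod 7): since gcd(143, 7) = 1, we get a unique residue mod 1001.
    Write x = 61 + 143·t and substitute into x ≡ 2 (mod 7): 143·t ≡ 2 − 61 = -59 (mod 7).
    Reduce coefficients mod 7: 3·t ≡ 4 (mod 7).
    The inverse of 3 mod 7 is 5 (since 3·5 = 15 = 2·7 + 1), so t ≡ 5·4 = 20 ≡ 6 (mod 7).
    Then x = 61 + 143·6 = 919, valid modulo lcm(143, 7) = 1001: x ≡ 919 (mod 1001).
Verify: 919 mod 13 = 9 ✓, 919 mod 11 = 6 ✓, 919 mod 7 = 2 ✓.

x ≡ 919 (mod 1001).


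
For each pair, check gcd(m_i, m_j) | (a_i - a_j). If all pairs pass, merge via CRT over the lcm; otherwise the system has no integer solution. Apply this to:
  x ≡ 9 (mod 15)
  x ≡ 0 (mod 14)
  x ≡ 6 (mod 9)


Moduli 15, 14, 9 are not pairwise coprime, so CRT works modulo lcm(m_i) when all pairwise compatibility conditions hold.
Pairwise compatibility: gcd(m_i, m_j) must divide a_i - a_j for every pair.
Merge one congruence at a time:
  Start: x ≡ 9 (mod 15).
  Combine with x ≡ 0 (mod 14): gcd(15, 14) = 1; 0 - 9 = -9, which IS divisible by 1, so compatible.
    Write x = 9 + 15·t and substitute into x ≡ 0 (mod 14): 15·t ≡ 0 − 9 = -9 (mod 14).
    Reduce coefficients mod 14: 1·t ≡ 5 (mod 14).
    So t ≡ 5 (mod 14).
    Then x = 9 + 15·5 = 84, valid modulo lcm(15, 14) = 210: x ≡ 84 (mod 210).
  Combine with x ≡ 6 (mod 9): gcd(210, 9) = 3; 6 - 84 = -78, which IS divisible by 3, so compatible.
    Write x = 84 + 210·t and substitute into x ≡ 6 (mod 9): 210·t ≡ 6 − 84 = -78 (mod 9).
    Divide the congruence (and modulus) by g = 3: 70·t ≡ -26 (mod 3).
    Reduce coefficients mod 3: 1·t ≡ 1 (mod 3).
    So t ≡ 1 (mod 3).
    Then x = 84 + 210·1 = 294, valid modulo lcm(210, 9) = 630: x ≡ 294 (mod 630).
Verify: 294 mod 15 = 9, 294 mod 14 = 0, 294 mod 9 = 6.

x ≡ 294 (mod 630).


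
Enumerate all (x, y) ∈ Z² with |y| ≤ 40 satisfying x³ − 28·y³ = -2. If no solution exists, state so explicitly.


The equation is x³ - 28y³ = -2. For fixed y, x³ = 28·y³ − 2, so a solution requires the RHS to be a perfect cube.
Strategy: iterate y from -40 to 40, compute RHS = 28·y³ − 2, and check whether it is a (positive or negative) perfect cube.
Check small values of y:
  y = 0: RHS = -2 is not a perfect cube.
  y = 1: RHS = 26 is not a perfect cube.
  y = -1: RHS = -30 is not a perfect cube.
  y = 2: RHS = 222 is not a perfect cube.
  y = -2: RHS = -226 is not a perfect cube.
  y = 3: RHS = 754 is not a perfect cube.
  y = -3: RHS = -758 is not a perfect cube.
Continuing the search up to |y| = 40 finds no solutions either.
No (x, y) in the scanned range satisfies the equation.

No integer solutions with |y| ≤ 40.


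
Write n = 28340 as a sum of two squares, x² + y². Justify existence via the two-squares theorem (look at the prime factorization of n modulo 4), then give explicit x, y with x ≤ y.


Step 1: Factor n = 28340 = 2^2 · 5 · 13 · 109.
Step 2: Check the mod-4 condition on each prime factor: 2 = 2 (special); 5 ≡ 1 (mod 4), exponent 1; 13 ≡ 1 (mod 4), exponent 1; 109 ≡ 1 (mod 4), exponent 1.
All primes ≡ 3 (mod 4) appear to even exponent (or don't appear), so by the two-squares theorem n IS expressible as a sum of two squares.
Step 3: Build a representation. Group n = k² · m with k = 2 and m = 5 · 13 · 109 = 7085 (a product of primes ≡ 1 (mod 4)); a representation of m scales to one of n via (k·x)² + (k·y)² = k²(x² + y²). Each prime p ≡ 1 (mod 4) is itself a sum of two squares; find a² by testing p − a² for a perfect square:
  5: 5 − 1² = 4 = 2² ⇒ 5 = 1² + 2².
  13: 13 − 1² = 12, 13 − 2² = 9 = 3² ⇒ 13 = 2² + 3².
  109: 109 − 1² = 108, 109 − 2² = 105, 109 − 3² = 100 = 10² ⇒ 109 = 3² + 10².
  Combine using the Brahmagupta–Fibonacci identity (a² + b²)(c² + d²) = (ac − bd)² + (ad + bc)² = (ac + bd)² + (ad − bc)²:
  5 · 13 = 65: from (1² + 2²)(2² + 3²), take (1·2 − 2·3, 1·3 + 2·2) = (2 − 6, 3 + 4) = (-4, 7); dropping signs (only squares matter) gives (4, 7); check 4² + 7² = 16 + 49 = 65 ✓.
  65 · 109 = 7085: from (4² + 7²)(3² + 10²), take (4·3 − 7·10, 4·10 + 7·3) = (12 − 70, 40 + 21) = (-58, 61); dropping signs (only squares matter) gives (58, 61); check 58² + 61² = 3364 + 3721 = 7085 ✓.
  Scale by k = 2: (2·58, 2·61) = (116, 122).
Step 4: Order so x ≤ y and verify: 116² + 122² = 13456 + 14884 = 28340 = n. ✓

n = 28340 = 116² + 122² (one valid representation with x ≤ y).


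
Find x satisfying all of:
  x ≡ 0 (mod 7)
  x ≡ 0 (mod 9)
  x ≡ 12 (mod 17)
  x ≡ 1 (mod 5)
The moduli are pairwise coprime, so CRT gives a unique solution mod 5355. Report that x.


Product of moduli M = 7 · 9 · 17 · 5 = 5355.
Merge one congruence at a time:
  Start: x ≡ 0 (mod 7).
  Combine with x ≡ 0 (mod 9); new modulus lcm = 63.
    Write x = 0 + 7·t and substitute into x ≡ 0 (mod 9): 7·t ≡ 0 − 0 = 0 (mod 9).
    The inverse of 7 mod 9 is 4 (since 7·4 = 28 = 3·9 + 1), so t ≡ 4·0 = 0 ≡ 0 (mod 9).
    Then x = 0 + 7·0 = 0, valid modulo lcm(7, 9) = 63: x ≡ 0 (mod 63).
  Combine with x ≡ 12 (mod 17); new modulus lcm = 1071.
    Write x = 0 + 63·t and substitute into x ≡ 12 (mod 17): 63·t ≡ 12 − 0 = 12 (mod 17).
    Reduce coefficients mod 17: 12·t ≡ 12 (mod 17).
    The inverse of 12 mod 17 is 10 (since 12·10 = 120 = 7·17 + 1), so t ≡ 10·12 = 120 ≡ 1 (mod 17).
    Then x = 0 + 63·1 = 63, valid modulo lcm(63, 17) = 1071: x ≡ 63 (mod 1071).
  Combine with x ≡ 1 (mod 5); new modulus lcm = 5355.
    Write x = 63 + 1071·t and substitute into x ≡ 1 (mod 5): 1071·t ≡ 1 − 63 = -62 (mod 5).
    Reduce coefficients mod 5: 1·t ≡ 3 (mod 5).
    So t ≡ 3 (mod 5).
    Then x = 63 + 1071·3 = 3276, valid modulo lcm(1071, 5) = 5355: x ≡ 3276 (mod 5355).
Verify against each original: 3276 mod 7 = 0, 3276 mod 9 = 0, 3276 mod 17 = 12, 3276 mod 5 = 1.

x ≡ 3276 (mod 5355).


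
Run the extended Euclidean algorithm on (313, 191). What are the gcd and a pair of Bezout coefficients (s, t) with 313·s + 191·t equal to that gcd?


Euclidean algorithm on (313, 191) — divide until remainder is 0:
  313 = 1 · 191 + 122
  191 = 1 · 122 + 69
  122 = 1 · 69 + 53
  69 = 1 · 53 + 16
  53 = 3 · 16 + 5
  16 = 3 · 5 + 1
  5 = 5 · 1 + 0
gcd(313, 191) = 1.
Track Bezout coefficients alongside the remainders: start with r₀ = 313 = a·1 + b·0 (s = 1, t = 0) and r₁ = 191 = a·0 + b·1 (s = 0, t = 1); each new remainder r_{k+1} = r_{k-1} − q_k·r_k inherits s_{k+1} = s_{k-1} − q_k·s_k, t_{k+1} = t_{k-1} − q_k·t_k, so r_k = a·s_k + b·t_k at every step:
  q = 1: r = 122, s = 1 − 1·0 = 1, t = 0 − 1·1 = -1  (check: 313·1 + 191·(-1) = 122)
  q = 1: r = 69, s = 0 − 1·1 = -1, t = 1 − 1·(-1) = 2  (check: 313·(-1) + 191·2 = 69)
  q = 1: r = 53, s = 1 − 1·(-1) = 2, t = -1 − 1·2 = -3  (check: 313·2 + 191·(-3) = 53)
  q = 1: r = 16, s = -1 − 1·2 = -3, t = 2 − 1·(-3) = 5  (check: 313·(-3) + 191·5 = 16)
  q = 3: r = 5, s = 2 − 3·(-3) = 11, t = -3 − 3·5 = -18  (check: 313·11 + 191·(-18) = 5)
  q = 3: r = 1, s = -3 − 3·11 = -36, t = 5 − 3·(-18) = 59  (check: 313·(-36) + 191·59 = 1)
The row with r = 1 (the gcd) gives the Bezout coefficients s = -36, t = 59.
Result: 313 · (-36) + 191 · (59) = 1.

gcd(313, 191) = 1; s = -36, t = 59 (check: 313·(-36) + 191·59 = 1).


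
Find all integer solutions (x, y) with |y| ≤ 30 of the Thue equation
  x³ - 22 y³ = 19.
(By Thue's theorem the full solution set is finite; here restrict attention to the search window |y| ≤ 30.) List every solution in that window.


The equation is x³ - 22y³ = 19. For fixed y, x³ = 22·y³ + 19, so a solution requires the RHS to be a perfect cube.
Strategy: iterate y from -30 to 30, compute RHS = 22·y³ + 19, and check whether it is a (positive or negative) perfect cube.
Check small values of y:
  y = 0: RHS = 19 is not a perfect cube.
  y = 1: RHS = 41 is not a perfect cube.
  y = -1: RHS = -3 is not a perfect cube.
  y = 2: RHS = 195 is not a perfect cube.
  y = -2: RHS = -157 is not a perfect cube.
  y = 3: RHS = 613 is not a perfect cube.
  y = -3: RHS = -575 is not a perfect cube.
Continuing the search up to |y| = 30 finds no solutions either.
No (x, y) in the scanned range satisfies the equation.

No integer solutions with |y| ≤ 30.


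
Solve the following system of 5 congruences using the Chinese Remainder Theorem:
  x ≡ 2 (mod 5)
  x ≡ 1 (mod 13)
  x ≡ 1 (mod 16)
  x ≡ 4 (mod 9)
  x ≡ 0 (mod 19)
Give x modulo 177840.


Product of moduli M = 5 · 13 · 16 · 9 · 19 = 177840.
Merge one congruence at a time:
  Start: x ≡ 2 (mod 5).
  Combine with x ≡ 1 (mod 13); new modulus lcm = 65.
    Write x = 2 + 5·t and substitute into x ≡ 1 (mod 13): 5·t ≡ 1 − 2 = -1 (mod 13).
    Reduce coefficients mod 13: 5·t ≡ 12 (mod 13).
    The inverse of 5 mod 13 is 8 (since 5·8 = 40 = 3·13 + 1), so t ≡ 8·12 = 96 ≡ 5 (mod 13).
    Then x = 2 + 5·5 = 27, valid modulo lcm(5, 13) = 65: x ≡ 27 (mod 65).
  Combine with x ≡ 1 (mod 16); new modulus lcm = 1040.
    Write x = 27 + 65·t and substitute into x ≡ 1 (mod 16): 65·t ≡ 1 − 27 = -26 (mod 16).
    Reduce coefficients mod 16: 1·t ≡ 6 (mod 16).
    So t ≡ 6 (mod 16).
    Then x = 27 + 65·6 = 417, valid modulo lcm(65, 16) = 1040: x ≡ 417 (mod 1040).
  Combine with x ≡ 4 (mod 9); new modulus lcm = 9360.
    Write x = 417 + 1040·t and substitute into x ≡ 4 (mod 9): 1040·t ≡ 4 − 417 = -413 (mod 9).
    Reduce coefficients mod 9: 5·t ≡ 1 (mod 9).
    The inverse of 5 mod 9 is 2 (since 5·2 = 10 = 1·9 + 1), so t ≡ 2·1 = 2 ≡ 2 (mod 9).
    Then x = 417 + 1040·2 = 2497, valid modulo lcm(1040, 9) = 9360: x ≡ 2497 (mod 9360).
  Combine with x ≡ 0 (mod 19); new modulus lcm = 177840.
    Write x = 2497 + 9360·t and substitute into x ≡ 0 (mod 19): 9360·t ≡ 0 − 2497 = -2497 (mod 19).
    Reduce coefficients mod 19: 12·t ≡ 11 (mod 19).
    The inverse of 12 mod 19 is 8 (since 12·8 = 96 = 5·19 + 1), so t ≡ 8·11 = 88 ≡ 12 (mod 19).
    Then x = 2497 + 9360·12 = 114817, valid modulo lcm(9360, 19) = 177840: x ≡ 114817 (mod 177840).
Verify against each original: 114817 mod 5 = 2, 114817 mod 13 = 1, 114817 mod 16 = 1, 114817 mod 9 = 4, 114817 mod 19 = 0.

x ≡ 114817 (mod 177840).


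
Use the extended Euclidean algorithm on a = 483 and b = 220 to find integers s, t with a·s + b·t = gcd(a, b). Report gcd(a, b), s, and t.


Euclidean algorithm on (483, 220) — divide until remainder is 0:
  483 = 2 · 220 + 43
  220 = 5 · 43 + 5
  43 = 8 · 5 + 3
  5 = 1 · 3 + 2
  3 = 1 · 2 + 1
  2 = 2 · 1 + 0
gcd(483, 220) = 1.
Track Bezout coefficients alongside the remainders: start with r₀ = 483 = a·1 + b·0 (s = 1, t = 0) and r₁ = 220 = a·0 + b·1 (s = 0, t = 1); each new remainder r_{k+1} = r_{k-1} − q_k·r_k inherits s_{k+1} = s_{k-1} − q_k·s_k, t_{k+1} = t_{k-1} − q_k·t_k, so r_k = a·s_k + b·t_k at every step:
  q = 2: r = 43, s = 1 − 2·0 = 1, t = 0 − 2·1 = -2  (check: 483·1 + 220·(-2) = 43)
  q = 5: r = 5, s = 0 − 5·1 = -5, t = 1 − 5·(-2) = 11  (check: 483·(-5) + 220·11 = 5)
  q = 8: r = 3, s = 1 − 8·(-5) = 41, t = -2 − 8·11 = -90  (check: 483·41 + 220·(-90) = 3)
  q = 1: r = 2, s = -5 − 1·41 = -46, t = 11 − 1·(-90) = 101  (check: 483·(-46) + 220·101 = 2)
  q = 1: r = 1, s = 41 − 1·(-46) = 87, t = -90 − 1·101 = -191  (check: 483·87 + 220·(-191) = 1)
The row with r = 1 (the gcd) gives the Bezout coefficients s = 87, t = -191.
Result: 483 · (87) + 220 · (-191) = 1.

gcd(483, 220) = 1; s = 87, t = -191 (check: 483·87 + 220·(-191) = 1).


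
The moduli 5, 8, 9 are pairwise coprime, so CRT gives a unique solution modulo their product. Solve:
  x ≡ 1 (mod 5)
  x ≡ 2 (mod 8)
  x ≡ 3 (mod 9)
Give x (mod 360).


Moduli 5, 8, 9 are pairwise coprime; by CRT there is a unique solution modulo M = 5 · 8 · 9 = 360.
Solve pairwise, accumulating the modulus:
  Start with x ≡ 1 (mod 5).
  Combine with x ≡ 2 (mod 8): since gcd(5, 8) = 1, we get a unique residue mod 40.
    Write x = 1 + 5·t and substitute into x ≡ 2 (mod 8): 5·t ≡ 2 − 1 = 1 (mod 8).
    The inverse of 5 mod 8 is 5 (since 5·5 = 25 = 3·8 + 1), so t ≡ 5·1 = 5 ≡ 5 (mod 8).
    Then x = 1 + 5·5 = 26, valid modulo lcm(5, 8) = 40: x ≡ 26 (mod 40).
  Combine with x ≡ 3 (mod 9): since gcd(40, 9) = 1, we get a unique residue mod 360.
    Write x = 26 + 40·t and substitute into x ≡ 3 (mod 9): 40·t ≡ 3 − 26 = -23 (mod 9).
    Reduce coefficients mod 9: 4·t ≡ 4 (mod 9).
    The inverse of 4 mod 9 is 7 (since 4·7 = 28 = 3·9 + 1), so t ≡ 7·4 = 28 ≡ 1 (mod 9).
    Then x = 26 + 40·1 = 66, valid modulo lcm(40, 9) = 360: x ≡ 66 (mod 360).
Verify: 66 mod 5 = 1 ✓, 66 mod 8 = 2 ✓, 66 mod 9 = 3 ✓.

x ≡ 66 (mod 360).


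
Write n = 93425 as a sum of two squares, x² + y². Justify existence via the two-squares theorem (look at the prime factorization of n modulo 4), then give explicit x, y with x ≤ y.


Step 1: Factor n = 93425 = 5^2 · 37 · 101.
Step 2: Check the mod-4 condition on each prime factor: 5 ≡ 1 (mod 4), exponent 2; 37 ≡ 1 (mod 4), exponent 1; 101 ≡ 1 (mod 4), exponent 1.
All primes ≡ 3 (mod 4) appear to even exponent (or don't appear), so by the two-squares theorem n IS expressible as a sum of two squares.
Step 3: Build a representation. Group n = k² · m with k = 5 and m = 37 · 101 = 3737 (a product of primes ≡ 1 (mod 4)); a representation of m scales to one of n via (k·x)² + (k·y)² = k²(x² + y²). Each prime p ≡ 1 (mod 4) is itself a sum of two squares; find a² by testing p − a² for a perfect square:
  37: 37 − 1² = 36 = 6² ⇒ 37 = 1² + 6².
  101: 101 − 1² = 100 = 10² ⇒ 101 = 1² + 10².
  Combine using the Brahmagupta–Fibonacci identity (a² + b²)(c² + d²) = (ac − bd)² + (ad + bc)² = (ac + bd)² + (ad − bc)²:
  37 · 101 = 3737: from (1² + 6²)(1² + 10²), take (1·1 − 6·10, 1·10 + 6·1) = (1 − 60, 10 + 6) = (-59, 16); dropping signs (only squares matter) gives (59, 16); check 59² + 16² = 3481 + 256 = 3737 ✓.
  Scale by k = 5: (5·59, 5·16) = (295, 80).
Step 4: Order so x ≤ y and verify: 80² + 295² = 6400 + 87025 = 93425 = n. ✓

n = 93425 = 80² + 295² (one valid representation with x ≤ y).


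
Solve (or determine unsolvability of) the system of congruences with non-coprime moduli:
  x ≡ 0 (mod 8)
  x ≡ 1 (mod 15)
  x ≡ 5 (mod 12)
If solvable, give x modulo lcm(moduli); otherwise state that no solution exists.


Moduli 8, 15, 12 are not pairwise coprime, so CRT works modulo lcm(m_i) when all pairwise compatibility conditions hold.
Pairwise compatibility: gcd(m_i, m_j) must divide a_i - a_j for every pair.
Merge one congruence at a time:
  Start: x ≡ 0 (mod 8).
  Combine with x ≡ 1 (mod 15): gcd(8, 15) = 1; 1 - 0 = 1, which IS divisible by 1, so compatible.
    Write x = 0 + 8·t and substitute into x ≡ 1 (mod 15): 8·t ≡ 1 − 0 = 1 (mod 15).
    The inverse of 8 mod 15 is 2 (since 8·2 = 16 = 1·15 + 1), so t ≡ 2·1 = 2 ≡ 2 (mod 15).
    Then x = 0 + 8·2 = 16, valid modulo lcm(8, 15) = 120: x ≡ 16 (mod 120).
  Combine with x ≡ 5 (mod 12): gcd(120, 12) = 12, and 5 - 16 = -11 is NOT divisible by 12.
    ⇒ system is inconsistent (no integer solution).

No solution (the system is inconsistent).


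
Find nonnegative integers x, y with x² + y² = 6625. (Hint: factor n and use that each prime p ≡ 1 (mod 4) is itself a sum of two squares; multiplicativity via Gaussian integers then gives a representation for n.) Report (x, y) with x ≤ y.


Step 1: Factor n = 6625 = 5^3 · 53.
Step 2: Check the mod-4 condition on each prime factor: 5 ≡ 1 (mod 4), exponent 3; 53 ≡ 1 (mod 4), exponent 1.
All primes ≡ 3 (mod 4) appear to even exponent (or don't appear), so by the two-squares theorem n IS expressible as a sum of two squares.
Step 3: Build a representation. Group n = k² · m with k = 5 and m = 5 · 53 = 265 (a product of primes ≡ 1 (mod 4)); a representation of m scales to one of n via (k·x)² + (k·y)² = k²(x² + y²). Each prime p ≡ 1 (mod 4) is itself a sum of two squares; find a² by testing p − a² for a perfect square:
  5: 5 − 1² = 4 = 2² ⇒ 5 = 1² + 2².
  53: 53 − 1² = 52, 53 − 2² = 49 = 7² ⇒ 53 = 2² + 7².
  Combine using the Brahmagupta–Fibonacci identity (a² + b²)(c² + d²) = (ac − bd)² + (ad + bc)² = (ac + bd)² + (ad − bc)²:
  5 · 53 = 265: from (1² + 2²)(2² + 7²), take (1·2 − 2·7, 1·7 + 2·2) = (2 − 14, 7 + 4) = (-12, 11); dropping signs (only squares matter) gives (12, 11); check 12² + 11² = 144 + 121 = 265 ✓.
  Scale by k = 5: (5·12, 5·11) = (60, 55).
Step 4: Order so x ≤ y and verify: 55² + 60² = 3025 + 3600 = 6625 = n. ✓

n = 6625 = 55² + 60² (one valid representation with x ≤ y).


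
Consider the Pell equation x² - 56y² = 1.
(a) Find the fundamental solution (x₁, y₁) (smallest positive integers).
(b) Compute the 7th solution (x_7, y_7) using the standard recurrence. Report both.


Step 1: Find the fundamental solution (x₁, y₁) of x² - 56y² = 1.
  Expand √56 as a continued fraction. a₀ = ⌊√56⌋ = 7; iterate m_{k+1} = d_k·a_k − m_k, d_{k+1} = (56 − m_{k+1}²)/d_k, a_{k+1} = ⌊(a₀ + m_{k+1})/d_{k+1}⌋ (starting m₀ = 0, d₀ = 1), with convergents p_k = a_k·p_{k-1} + p_{k-2}, q_k = a_k·q_{k-1} + q_{k-2} (p₋₁ = 1, q₋₁ = 0):
  k = 0: a₀ = 7; p₀/q₀ = 7/1; p₀² − 56·q₀² = 49 − 56 = -7.
  k = 1: m = 7, d = 7, a = ⌊(7 + 7)/7⌋ = 2; p/q = (2·7 + 1)/(2·1 + 0) = 15/2; p² − 56·q² = 225 − 224 = 1.
  The first convergent with p² − 56·q² = 1 gives the fundamental solution (x₁, y₁) = (15, 2).
Step 2: Apply the recurrence (x_{n+1}, y_{n+1}) = (x₁x_n + 56y₁y_n, x₁y_n + y₁x_n) repeatedly.
  From (x_1, y_1) = (15, 2): x_2 = 15·15 + 56·2·2 = 449; y_2 = 15·2 + 2·15 = 60.
  From (x_2, y_2) = (449, 60): x_3 = 15·449 + 56·2·60 = 13455; y_3 = 15·60 + 2·449 = 1798.
  From (x_3, y_3) = (13455, 1798): x_4 = 15·13455 + 56·2·1798 = 403201; y_4 = 15·1798 + 2·13455 = 53880.
  From (x_4, y_4) = (403201, 53880): x_5 = 15·403201 + 56·2·53880 = 12082575; y_5 = 15·53880 + 2·403201 = 1614602.
  From (x_5, y_5) = (12082575, 1614602): x_6 = 15·12082575 + 56·2·1614602 = 362074049; y_6 = 15·1614602 + 2·12082575 = 48384180.
  From (x_6, y_6) = (362074049, 48384180): x_7 = 15·362074049 + 56·2·48384180 = 10850138895; y_7 = 15·48384180 + 2·362074049 = 1449910798.
Step 3: Verify x_7² - 56·y_7² = 117725514040791821025 - 117725514040791821024 = 1 (should be 1). ✓

(x_1, y_1) = (15, 2); (x_7, y_7) = (10850138895, 1449910798).
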